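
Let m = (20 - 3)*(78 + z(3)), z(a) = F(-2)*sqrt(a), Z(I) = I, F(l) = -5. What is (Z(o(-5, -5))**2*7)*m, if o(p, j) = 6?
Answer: 334152 - 21420*sqrt(3) ≈ 2.9705e+5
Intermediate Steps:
z(a) = -5*sqrt(a)
m = 1326 - 85*sqrt(3) (m = (20 - 3)*(78 - 5*sqrt(3)) = 17*(78 - 5*sqrt(3)) = 1326 - 85*sqrt(3) ≈ 1178.8)
(Z(o(-5, -5))**2*7)*m = (6**2*7)*(1326 - 85*sqrt(3)) = (36*7)*(1326 - 85*sqrt(3)) = 252*(1326 - 85*sqrt(3)) = 334152 - 21420*sqrt(3)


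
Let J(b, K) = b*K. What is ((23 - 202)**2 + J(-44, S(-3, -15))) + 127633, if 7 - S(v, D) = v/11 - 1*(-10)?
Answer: 159794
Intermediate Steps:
S(v, D) = -3 - v/11 (S(v, D) = 7 - (v/11 - 1*(-10)) = 7 - (v*(1/11) + 10) = 7 - (v/11 + 10) = 7 - (10 + v/11) = 7 + (-10 - v/11) = -3 - v/11)
J(b, K) = K*b
((23 - 202)**2 + J(-44, S(-3, -15))) + 127633 = ((23 - 202)**2 + (-3 - 1/11*(-3))*(-44)) + 127633 = ((-179)**2 + (-3 + 3/11)*(-44)) + 127633 = (32041 - 30/11*(-44)) + 127633 = (32041 + 120) + 127633 = 32161 + 127633 = 159794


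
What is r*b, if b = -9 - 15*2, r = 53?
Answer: -2067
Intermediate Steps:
b = -39 (b = -9 - 30 = -39)
r*b = 53*(-39) = -2067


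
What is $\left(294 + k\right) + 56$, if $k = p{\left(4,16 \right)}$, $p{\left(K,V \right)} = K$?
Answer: $354$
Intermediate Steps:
$k = 4$
$\left(294 + k\right) + 56 = \left(294 + 4\right) + 56 = 298 + 56 = 354$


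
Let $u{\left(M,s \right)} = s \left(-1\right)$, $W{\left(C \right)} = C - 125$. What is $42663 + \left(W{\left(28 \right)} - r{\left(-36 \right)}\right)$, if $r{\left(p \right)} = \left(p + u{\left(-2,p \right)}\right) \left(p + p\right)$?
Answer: $42566$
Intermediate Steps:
$W{\left(C \right)} = -125 + C$
$u{\left(M,s \right)} = - s$
$r{\left(p \right)} = 0$ ($r{\left(p \right)} = \left(p - p\right) \left(p + p\right) = 0 \cdot 2 p = 0$)
$42663 + \left(W{\left(28 \right)} - r{\left(-36 \right)}\right) = 42663 + \left(\left(-125 + 28\right) - 0\right) = 42663 + \left(-97 + 0\right) = 42663 - 97 = 42566$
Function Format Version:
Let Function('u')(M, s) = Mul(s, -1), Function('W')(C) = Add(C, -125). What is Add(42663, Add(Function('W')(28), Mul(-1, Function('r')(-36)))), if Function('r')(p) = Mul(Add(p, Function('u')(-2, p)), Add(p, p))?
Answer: 42566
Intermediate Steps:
Function('W')(C) = Add(-125, C)
Function('u')(M, s) = Mul(-1, s)
Function('r')(p) = 0 (Function('r')(p) = Mul(Add(p, Mul(-1, p)), Add(p, p)) = Mul(0, Mul(2, p)) = 0)
Add(42663, Add(Function('W')(28), Mul(-1, Function('r')(-36)))) = Add(42663, Add(Add(-125, 28), Mul(-1, 0))) = Add(42663, Add(-97, 0)) = Add(42663, -97) = 42566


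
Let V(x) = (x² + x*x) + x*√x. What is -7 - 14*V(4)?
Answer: -567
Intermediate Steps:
V(x) = x^(3/2) + 2*x² (V(x) = (x² + x²) + x^(3/2) = 2*x² + x^(3/2) = x^(3/2) + 2*x²)
-7 - 14*V(4) = -7 - 14*(4^(3/2) + 2*4²) = -7 - 14*(8 + 2*16) = -7 - 14*(8 + 32) = -7 - 14*40 = -7 - 560 = -567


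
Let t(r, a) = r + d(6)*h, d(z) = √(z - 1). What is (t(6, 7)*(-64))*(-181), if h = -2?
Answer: 69504 - 23168*√5 ≈ 17699.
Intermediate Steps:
d(z) = √(-1 + z)
t(r, a) = r - 2*√5 (t(r, a) = r + √(-1 + 6)*(-2) = r + √5*(-2) = r - 2*√5)
(t(6, 7)*(-64))*(-181) = ((6 - 2*√5)*(-64))*(-181) = (-384 + 128*√5)*(-181) = 69504 - 23168*√5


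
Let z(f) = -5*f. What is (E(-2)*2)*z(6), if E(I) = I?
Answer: 120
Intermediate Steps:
(E(-2)*2)*z(6) = (-2*2)*(-5*6) = -4*(-30) = 120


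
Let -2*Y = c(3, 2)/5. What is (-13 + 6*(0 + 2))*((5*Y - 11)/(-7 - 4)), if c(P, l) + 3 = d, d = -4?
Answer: -15/22 ≈ -0.68182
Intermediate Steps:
c(P, l) = -7 (c(P, l) = -3 - 4 = -7)
Y = 7/10 (Y = -(-7)/(2*5) = -½*(-7/5) = 7/10 ≈ 0.70000)
(-13 + 6*(0 + 2))*((5*Y - 11)/(-7 - 4)) = (-13 + 6*(0 + 2))*((5*(7/10) - 11)/(-7 - 4)) = (-13 + 6*2)*((7/2 - 11)/(-11)) = (-13 + 12)*(-15/2*(-1/11)) = -1*15/22 = -15/22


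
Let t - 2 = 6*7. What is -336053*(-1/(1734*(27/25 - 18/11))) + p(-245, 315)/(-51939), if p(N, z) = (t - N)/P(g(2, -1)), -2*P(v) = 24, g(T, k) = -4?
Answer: -1066647604793/3062115684 ≈ -348.34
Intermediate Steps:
t = 44 (t = 2 + 6*7 = 2 + 42 = 44)
P(v) = -12 (P(v) = -½*24 = -12)
p(N, z) = -11/3 + N/12 (p(N, z) = (44 - N)/(-12) = (44 - N)*(-1/12) = -11/3 + N/12)
-336053*(-1/(1734*(27/25 - 18/11))) + p(-245, 315)/(-51939) = -336053*(-1/(1734*(27/25 - 18/11))) + (-11/3 + (1/12)*(-245))/(-51939) = -336053*(-1/(1734*(27*(1/25) - 18*1/11))) + (-11/3 - 245/12)*(-1/51939) = -336053*(-1/(1734*(27/25 - 18/11))) - 289/12*(-1/51939) = -336053/((-1734*(-153/275))) + 289/623268 = -336053/265302/275 + 289/623268 = -336053*275/265302 + 289/623268 = -92414575/265302 + 289/623268 = -1066647604793/3062115684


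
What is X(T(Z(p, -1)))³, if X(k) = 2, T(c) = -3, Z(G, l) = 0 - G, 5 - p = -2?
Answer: 8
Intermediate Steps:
p = 7 (p = 5 - 1*(-2) = 5 + 2 = 7)
Z(G, l) = -G
X(T(Z(p, -1)))³ = 2³ = 8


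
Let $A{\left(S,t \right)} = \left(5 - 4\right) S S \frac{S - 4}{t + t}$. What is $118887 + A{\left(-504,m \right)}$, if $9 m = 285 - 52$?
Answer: $- \frac{552979905}{233} \approx -2.3733 \cdot 10^{6}$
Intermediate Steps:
$m = \frac{233}{9}$ ($m = \frac{285 - 52}{9} = \frac{1}{9} \cdot 233 = \frac{233}{9} \approx 25.889$)
$A{\left(S,t \right)} = \frac{S^{2} \left(-4 + S\right)}{2 t}$ ($A{\left(S,t \right)} = 1 S^{2} \frac{-4 + S}{2 t} = S^{2} \left(-4 + S\right) \frac{1}{2 t} = S^{2} \frac{-4 + S}{2 t} = \frac{S^{2} \left(-4 + S\right)}{2 t}$)
$118887 + A{\left(-504,m \right)} = 118887 + \frac{\left(-504\right)^{2} \left(-4 - 504\right)}{2 \cdot \frac{233}{9}} = 118887 + \frac{1}{2} \cdot 254016 \cdot \frac{9}{233} \left(-508\right) = 118887 - \frac{580680576}{233} = - \frac{552979905}{233}$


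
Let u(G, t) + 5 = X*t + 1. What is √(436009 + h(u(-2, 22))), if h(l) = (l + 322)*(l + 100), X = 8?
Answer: √570377 ≈ 755.23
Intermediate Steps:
u(G, t) = -4 + 8*t (u(G, t) = -5 + (8*t + 1) = -5 + (1 + 8*t) = -4 + 8*t)
h(l) = (100 + l)*(322 + l) (h(l) = (322 + l)*(100 + l) = (100 + l)*(322 + l))
√(436009 + h(u(-2, 22))) = √(436009 + (32200 + (-4 + 8*22)² + 422*(-4 + 8*22))) = √(436009 + (32200 + (-4 + 176)² + 422*(-4 + 176))) = √(436009 + (32200 + 172² + 422*172)) = √(436009 + (32200 + 29584 + 72584)) = √(436009 + 134368) = √570377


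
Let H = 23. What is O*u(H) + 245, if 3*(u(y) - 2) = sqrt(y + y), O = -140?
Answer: -35 - 140*sqrt(46)/3 ≈ -351.51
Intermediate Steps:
u(y) = 2 + sqrt(2)*sqrt(y)/3 (u(y) = 2 + sqrt(y + y)/3 = 2 + sqrt(2*y)/3 = 2 + (sqrt(2)*sqrt(y))/3 = 2 + sqrt(2)*sqrt(y)/3)
O*u(H) + 245 = -140*(2 + sqrt(2)*sqrt(23)/3) + 245 = -140*(2 + sqrt(46)/3) + 245 = (-280 - 140*sqrt(46)/3) + 245 = -35 - 140*sqrt(46)/3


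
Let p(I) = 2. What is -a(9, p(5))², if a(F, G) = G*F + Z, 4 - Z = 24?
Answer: -4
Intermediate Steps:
Z = -20 (Z = 4 - 1*24 = 4 - 24 = -20)
a(F, G) = -20 + F*G (a(F, G) = G*F - 20 = F*G - 20 = -20 + F*G)
-a(9, p(5))² = -(-20 + 9*2)² = -(-20 + 18)² = -1*(-2)² = -1*4 = -4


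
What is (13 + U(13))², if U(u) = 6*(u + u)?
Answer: 28561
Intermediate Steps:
U(u) = 12*u (U(u) = 6*(2*u) = 12*u)
(13 + U(13))² = (13 + 12*13)² = (13 + 156)² = 169² = 28561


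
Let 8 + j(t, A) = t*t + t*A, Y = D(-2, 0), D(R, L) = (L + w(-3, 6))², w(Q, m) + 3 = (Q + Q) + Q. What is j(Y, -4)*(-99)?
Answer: -1995048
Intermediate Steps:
w(Q, m) = -3 + 3*Q (w(Q, m) = -3 + ((Q + Q) + Q) = -3 + (2*Q + Q) = -3 + 3*Q)
D(R, L) = (-12 + L)² (D(R, L) = (L + (-3 + 3*(-3)))² = (L + (-3 - 9))² = (L - 12)² = (-12 + L)²)
Y = 144 (Y = (-12 + 0)² = (-12)² = 144)
j(t, A) = -8 + t² + A*t (j(t, A) = -8 + (t*t + t*A) = -8 + (t² + A*t) = -8 + t² + A*t)
j(Y, -4)*(-99) = (-8 + 144² - 4*144)*(-99) = (-8 + 20736 - 576)*(-99) = 20152*(-99) = -1995048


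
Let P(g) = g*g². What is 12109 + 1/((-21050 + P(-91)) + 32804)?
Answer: 8982662052/741817 ≈ 12109.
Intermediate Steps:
P(g) = g³
12109 + 1/((-21050 + P(-91)) + 32804) = 12109 + 1/((-21050 + (-91)³) + 32804) = 12109 + 1/((-21050 - 753571) + 32804) = 12109 + 1/(-774621 + 32804) = 12109 + 1/(-741817) = 12109 - 1/741817 = 8982662052/741817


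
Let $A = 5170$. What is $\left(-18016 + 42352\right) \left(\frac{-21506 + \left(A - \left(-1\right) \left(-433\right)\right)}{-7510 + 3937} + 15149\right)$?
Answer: $\frac{146405770784}{397} \approx 3.6878 \cdot 10^{8}$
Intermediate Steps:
$\left(-18016 + 42352\right) \left(\frac{-21506 + \left(A - \left(-1\right) \left(-433\right)\right)}{-7510 + 3937} + 15149\right) = \left(-18016 + 42352\right) \left(\frac{-21506 + \left(5170 - \left(-1\right) \left(-433\right)\right)}{-7510 + 3937} + 15149\right) = 24336 \left(\frac{-21506 + \left(5170 - 433\right)}{-3573} + 15149\right) = 24336 \left(\left(-21506 + \left(5170 - 433\right)\right) \left(- \frac{1}{3573}\right) + 15149\right) = 24336 \left(\left(-21506 + 4737\right) \left(- \frac{1}{3573}\right) + 15149\right) = 24336 \left(\left(-16769\right) \left(- \frac{1}{3573}\right) + 15149\right) = 24336 \left(\frac{16769}{3573} + 15149\right) = 24336 \cdot \frac{54144146}{3573} = \frac{146405770784}{397}$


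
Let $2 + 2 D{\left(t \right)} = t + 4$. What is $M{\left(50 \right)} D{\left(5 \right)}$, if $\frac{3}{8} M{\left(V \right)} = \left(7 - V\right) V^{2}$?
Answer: $- \frac{3010000}{3} \approx -1.0033 \cdot 10^{6}$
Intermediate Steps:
$D{\left(t \right)} = 1 + \frac{t}{2}$ ($D{\left(t \right)} = -1 + \frac{t + 4}{2} = -1 + \frac{4 + t}{2} = -1 + \left(2 + \frac{t}{2}\right) = 1 + \frac{t}{2}$)
$M{\left(V \right)} = \frac{8 V^{2} \left(7 - V\right)}{3}$ ($M{\left(V \right)} = \frac{8 \left(7 - V\right) V^{2}}{3} = \frac{8 V^{2} \left(7 - V\right)}{3}$)
$M{\left(50 \right)} D{\left(5 \right)} = \frac{8 \cdot 50^{2} \left(7 - 50\right)}{3} \left(1 + \frac{1}{2} \cdot 5\right) = \frac{8}{3} \cdot 2500 \left(7 - 50\right) \left(1 + \frac{5}{2}\right) = \frac{8}{3} \cdot 2500 \left(-43\right) \frac{7}{2} = \left(- \frac{860000}{3}\right) \frac{7}{2} = - \frac{3010000}{3}$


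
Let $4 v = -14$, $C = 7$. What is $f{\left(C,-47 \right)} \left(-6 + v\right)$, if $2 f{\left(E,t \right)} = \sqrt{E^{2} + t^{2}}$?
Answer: $- \frac{19 \sqrt{2258}}{4} \approx -225.71$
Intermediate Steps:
$v = - \frac{7}{2}$ ($v = \frac{1}{4} \left(-14\right) = - \frac{7}{2} \approx -3.5$)
$f{\left(E,t \right)} = \frac{\sqrt{E^{2} + t^{2}}}{2}$
$f{\left(C,-47 \right)} \left(-6 + v\right) = \frac{\sqrt{7^{2} + \left(-47\right)^{2}}}{2} \left(-6 - \frac{7}{2}\right) = \frac{\sqrt{49 + 2209}}{2} \left(- \frac{19}{2}\right) = \frac{\sqrt{2258}}{2} \left(- \frac{19}{2}\right) = - \frac{19 \sqrt{2258}}{4}$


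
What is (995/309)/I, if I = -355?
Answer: -199/21939 ≈ -0.0090706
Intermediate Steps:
(995/309)/I = (995/309)/(-355) = (995*(1/309))*(-1/355) = (995/309)*(-1/355) = -199/21939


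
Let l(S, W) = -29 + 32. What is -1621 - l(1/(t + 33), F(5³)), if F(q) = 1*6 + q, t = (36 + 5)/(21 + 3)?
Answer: -1624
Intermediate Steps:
t = 41/24 ≈ 1.7083
F(q) = 6 + q
l(S, W) = 3
-1621 - l(1/(t + 33), F(5³)) = -1621 - 1*3 = -1621 - 3 = -1624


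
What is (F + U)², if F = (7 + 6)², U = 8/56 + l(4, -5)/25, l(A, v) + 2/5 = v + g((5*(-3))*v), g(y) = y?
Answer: 22630990096/765625 ≈ 29559.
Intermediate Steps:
l(A, v) = -⅖ - 14*v (l(A, v) = -⅖ + (v + (5*(-3))*v) = -⅖ + (v - 15*v) = -⅖ - 14*v)
U = 2561/875 (U = 8/56 + (-⅖ - 14*(-5))/25 = 8*(1/56) + (-⅖ + 70)*(1/25) = ⅐ + (348/5)*(1/25) = ⅐ + 348/125 = 2561/875 ≈ 2.9269)
F = 169 (F = 13² = 169)
(F + U)² = (169 + 2561/875)² = (150436/875)² = 22630990096/765625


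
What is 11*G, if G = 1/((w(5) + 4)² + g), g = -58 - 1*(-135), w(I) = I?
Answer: 11/158 ≈ 0.069620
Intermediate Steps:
g = 77 (g = -58 + 135 = 77)
G = 1/158 (G = 1/((5 + 4)² + 77) = 1/(9² + 77) = 1/(81 + 77) = 1/158 ≈ 0.0063291)
11*G = 11*(1/158) = 11/158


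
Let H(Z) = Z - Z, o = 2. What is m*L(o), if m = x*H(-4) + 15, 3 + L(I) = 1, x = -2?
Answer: -30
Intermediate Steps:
H(Z) = 0
L(I) = -2 (L(I) = -3 + 1 = -2)
m = 15 (m = -2*0 + 15 = 0 + 15 = 15)
m*L(o) = 15*(-2) = -30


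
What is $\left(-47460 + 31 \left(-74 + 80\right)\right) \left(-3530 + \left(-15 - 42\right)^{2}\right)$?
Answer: $13283994$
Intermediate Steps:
$\left(-47460 + 31 \left(-74 + 80\right)\right) \left(-3530 + \left(-15 - 42\right)^{2}\right) = \left(-47460 + 31 \cdot 6\right) \left(-3530 + \left(-57\right)^{2}\right) = \left(-47460 + 186\right) \left(-3530 + 3249\right) = \left(-47274\right) \left(-281\right) = 13283994$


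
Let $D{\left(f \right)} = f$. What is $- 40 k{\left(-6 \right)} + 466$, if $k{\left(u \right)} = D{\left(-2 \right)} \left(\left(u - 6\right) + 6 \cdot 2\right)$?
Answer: $466$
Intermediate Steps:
$k{\left(u \right)} = -12 - 2 u$ ($k{\left(u \right)} = - 2 \left(\left(u - 6\right) + 6 \cdot 2\right) = - 2 \left(\left(u - 6\right) + 12\right) = - 2 \left(\left(-6 + u\right) + 12\right) = - 2 \left(6 + u\right) = -12 - 2 u$)
$- 40 k{\left(-6 \right)} + 466 = - 40 \left(-12 - -12\right) + 466 = - 40 \left(-12 + 12\right) + 466 = \left(-40\right) 0 + 466 = 0 + 466 = 466$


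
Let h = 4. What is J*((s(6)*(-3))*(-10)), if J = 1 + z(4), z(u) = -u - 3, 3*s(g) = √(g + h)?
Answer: -60*√10 ≈ -189.74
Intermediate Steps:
s(g) = √(4 + g)/3 (s(g) = √(g + 4)/3 = √(4 + g)/3)
z(u) = -3 - u
J = -6 (J = 1 + (-3 - 1*4) = 1 + (-3 - 4) = 1 - 7 = -6)
J*((s(6)*(-3))*(-10)) = -6*(√(4 + 6)/3)*(-3)*(-10) = -6*(√10/3)*(-3)*(-10) = -6*(-√10)*(-10) = -60*√10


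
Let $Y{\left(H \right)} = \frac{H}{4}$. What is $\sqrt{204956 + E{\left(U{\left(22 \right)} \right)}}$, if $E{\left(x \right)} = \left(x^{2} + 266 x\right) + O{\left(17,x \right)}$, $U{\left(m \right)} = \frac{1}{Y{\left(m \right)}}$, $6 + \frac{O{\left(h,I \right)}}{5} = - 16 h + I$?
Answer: $\frac{2 \sqrt{6159363}}{11} \approx 451.24$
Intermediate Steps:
$Y{\left(H \right)} = \frac{H}{4}$ ($Y{\left(H \right)} = H \frac{1}{4} = \frac{H}{4}$)
$O{\left(h,I \right)} = -30 - 80 h + 5 I$ ($O{\left(h,I \right)} = -30 + 5 \left(- 16 h + I\right) = -30 + 5 \left(I - 16 h\right) = -30 + \left(- 80 h + 5 I\right) = -30 - 80 h + 5 I$)
$U{\left(m \right)} = \frac{4}{m}$ ($U{\left(m \right)} = \frac{1}{\frac{1}{4} m} = \frac{4}{m}$)
$E{\left(x \right)} = -1390 + x^{2} + 271 x$ ($E{\left(x \right)} = \left(x^{2} + 266 x\right) - \left(1390 - 5 x\right) = \left(x^{2} + 266 x\right) + \left(-1390 + 5 x\right) = -1390 + x^{2} + 271 x$)
$\sqrt{204956 + E{\left(U{\left(22 \right)} \right)}} = \sqrt{204956 + \left(-1390 + \left(\frac{4}{22}\right)^{2} + 271 \cdot \frac{4}{22}\right)} = \sqrt{204956 + \left(-1390 + \left(4 \cdot \frac{1}{22}\right)^{2} + 271 \cdot 4 \cdot \frac{1}{22}\right)} = \sqrt{204956 + \left(-1390 + \left(\frac{2}{11}\right)^{2} + 271 \cdot \frac{2}{11}\right)} = \sqrt{204956 + \left(-1390 + \frac{4}{121} + \frac{542}{11}\right)} = \sqrt{204956 - \frac{162224}{121}} = \sqrt{\frac{24637452}{121}} = \frac{2 \sqrt{6159363}}{11}$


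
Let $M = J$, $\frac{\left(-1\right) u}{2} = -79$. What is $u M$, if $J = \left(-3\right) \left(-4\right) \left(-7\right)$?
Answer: $-13272$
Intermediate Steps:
$u = 158$ ($u = \left(-2\right) \left(-79\right) = 158$)
$J = -84$ ($J = 12 \left(-7\right) = -84$)
$M = -84$
$u M = 158 \left(-84\right) = -13272$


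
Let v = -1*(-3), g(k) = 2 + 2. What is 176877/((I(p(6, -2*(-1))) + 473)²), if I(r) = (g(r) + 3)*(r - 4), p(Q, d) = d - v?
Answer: 19653/21316 ≈ 0.92198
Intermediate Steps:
g(k) = 4
v = 3
p(Q, d) = -3 + d (p(Q, d) = d - 1*3 = d - 3 = -3 + d)
I(r) = -28 + 7*r (I(r) = (4 + 3)*(r - 4) = 7*(-4 + r) = -28 + 7*r)
176877/((I(p(6, -2*(-1))) + 473)²) = 176877/(((-28 + 7*(-3 - 2*(-1))) + 473)²) = 176877/(((-28 + 7*(-3 + 2)) + 473)²) = 176877/(((-28 + 7*(-1)) + 473)²) = 176877/(((-28 - 7) + 473)²) = 176877/((-35 + 473)²) = 176877/(438²) = 176877/191844 = 176877*(1/191844) = 19653/21316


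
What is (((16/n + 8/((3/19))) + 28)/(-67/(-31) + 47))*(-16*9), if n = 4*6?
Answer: -29512/127 ≈ -232.38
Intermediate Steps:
n = 24
(((16/n + 8/((3/19))) + 28)/(-67/(-31) + 47))*(-16*9) = (((16/24 + 8/((3/19))) + 28)/(-67/(-31) + 47))*(-16*9) = (((16*(1/24) + 8/((3*(1/19)))) + 28)/(-67*(-1/31) + 47))*(-144) = (((2/3 + 8/(3/19)) + 28)/(67/31 + 47))*(-144) = (((2/3 + 8*(19/3)) + 28)/(1524/31))*(-144) = (((2/3 + 152/3) + 28)*(31/1524))*(-144) = ((154/3 + 28)*(31/1524))*(-144) = ((238/3)*(31/1524))*(-144) = (3689/2286)*(-144) = -29512/127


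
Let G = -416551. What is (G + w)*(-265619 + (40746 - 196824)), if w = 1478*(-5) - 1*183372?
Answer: 256102070161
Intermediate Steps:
w = -190762 (w = -7390 - 183372 = -190762)
(G + w)*(-265619 + (40746 - 196824)) = (-416551 - 190762)*(-265619 + (40746 - 196824)) = -607313*(-265619 - 156078) = -607313*(-421697) = 256102070161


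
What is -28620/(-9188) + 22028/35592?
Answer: 76314769/20438706 ≈ 3.7338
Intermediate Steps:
-28620/(-9188) + 22028/35592 = -28620*(-1/9188) + 22028*(1/35592) = 7155/2297 + 5507/8898 = 76314769/20438706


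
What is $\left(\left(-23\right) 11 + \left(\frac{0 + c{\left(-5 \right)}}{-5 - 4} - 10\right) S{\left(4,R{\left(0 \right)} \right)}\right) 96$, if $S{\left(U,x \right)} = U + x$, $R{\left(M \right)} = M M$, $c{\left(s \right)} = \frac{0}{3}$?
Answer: $-28128$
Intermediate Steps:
$c{\left(s \right)} = 0$ ($c{\left(s \right)} = 0 \cdot \frac{1}{3} = 0$)
$R{\left(M \right)} = M^{2}$
$\left(\left(-23\right) 11 + \left(\frac{0 + c{\left(-5 \right)}}{-5 - 4} - 10\right) S{\left(4,R{\left(0 \right)} \right)}\right) 96 = \left(\left(-23\right) 11 + \left(\frac{0 + 0}{-5 - 4} - 10\right) \left(4 + 0^{2}\right)\right) 96 = \left(-253 + \left(\frac{0}{-9} - 10\right) \left(4 + 0\right)\right) 96 = \left(-253 + \left(0 \left(- \frac{1}{9}\right) - 10\right) 4\right) 96 = \left(-253 + \left(0 - 10\right) 4\right) 96 = \left(-253 - 40\right) 96 = \left(-293\right) 96 = -28128$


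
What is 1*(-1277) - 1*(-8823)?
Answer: 7546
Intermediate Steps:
1*(-1277) - 1*(-8823) = -1277 + 8823 = 7546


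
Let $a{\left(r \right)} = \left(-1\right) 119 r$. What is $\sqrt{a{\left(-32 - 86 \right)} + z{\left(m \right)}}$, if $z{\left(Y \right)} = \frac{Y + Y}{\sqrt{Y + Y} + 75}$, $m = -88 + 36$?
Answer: $\sqrt{2} \sqrt{\frac{526523 + 14042 i \sqrt{26}}{75 + 2 i \sqrt{26}}} \approx 118.49 + 0.00078117 i$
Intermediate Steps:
$m = -52$
$a{\left(r \right)} = - 119 r$
$z{\left(Y \right)} = \frac{2 Y}{75 + \sqrt{2} \sqrt{Y}}$ ($z{\left(Y \right)} = \frac{2 Y}{\sqrt{2 Y} + 75} = \frac{2 Y}{\sqrt{2} \sqrt{Y} + 75} = \frac{2 Y}{75 + \sqrt{2} \sqrt{Y}}$)
$\sqrt{a{\left(-32 - 86 \right)} + z{\left(m \right)}} = \sqrt{- 119 \left(-32 - 86\right) + 2 \left(-52\right) \frac{1}{75 + \sqrt{2} \sqrt{-52}}} = \sqrt{\left(-119\right) \left(-118\right) + 2 \left(-52\right) \frac{1}{75 + \sqrt{2} \cdot 2 i \sqrt{13}}} = \sqrt{14042 + 2 \left(-52\right) \frac{1}{75 + 2 i \sqrt{26}}} = \sqrt{14042 - \frac{104}{75 + 2 i \sqrt{26}}}$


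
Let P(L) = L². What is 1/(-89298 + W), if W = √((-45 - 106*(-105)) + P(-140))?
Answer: -89298/7974102119 - 19*√85/7974102119 ≈ -1.1220e-5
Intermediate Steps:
W = 19*√85 (W = √((-45 - 106*(-105)) + (-140)²) = √((-45 + 11130) + 19600) = √(11085 + 19600) = √30685 = 19*√85 ≈ 175.17)
1/(-89298 + W) = 1/(-89298 + 19*√85)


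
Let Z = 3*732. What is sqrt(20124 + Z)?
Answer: 12*sqrt(155) ≈ 149.40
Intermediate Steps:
Z = 2196
sqrt(20124 + Z) = sqrt(20124 + 2196) = sqrt(22320) = 12*sqrt(155)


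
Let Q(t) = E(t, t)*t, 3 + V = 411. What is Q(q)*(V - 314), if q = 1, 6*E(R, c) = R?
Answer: 47/3 ≈ 15.667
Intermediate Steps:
V = 408 (V = -3 + 411 = 408)
E(R, c) = R/6
Q(t) = t**2/6 (Q(t) = (t/6)*t = t**2/6)
Q(q)*(V - 314) = ((1/6)*1**2)*(408 - 314) = ((1/6)*1)*94 = (1/6)*94 = 47/3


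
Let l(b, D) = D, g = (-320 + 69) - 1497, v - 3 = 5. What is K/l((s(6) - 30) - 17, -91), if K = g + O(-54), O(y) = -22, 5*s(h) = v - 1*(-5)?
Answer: 1770/91 ≈ 19.451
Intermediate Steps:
v = 8 (v = 3 + 5 = 8)
s(h) = 13/5 (s(h) = (8 - 1*(-5))/5 = (8 + 5)/5 = (⅕)*13 = 13/5)
g = -1748 (g = -251 - 1497 = -1748)
K = -1770 (K = -1748 - 22 = -1770)
K/l((s(6) - 30) - 17, -91) = -1770/(-91) = -1770*(-1/91) = 1770/91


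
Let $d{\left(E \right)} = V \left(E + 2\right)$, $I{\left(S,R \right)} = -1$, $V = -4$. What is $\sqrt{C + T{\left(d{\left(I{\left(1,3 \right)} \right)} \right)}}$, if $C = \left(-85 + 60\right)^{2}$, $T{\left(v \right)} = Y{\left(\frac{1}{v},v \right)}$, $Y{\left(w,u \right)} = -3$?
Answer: $\sqrt{622} \approx 24.94$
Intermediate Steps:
$d{\left(E \right)} = -8 - 4 E$ ($d{\left(E \right)} = - 4 \left(E + 2\right) = - 4 \left(2 + E\right) = -8 - 4 E$)
$T{\left(v \right)} = -3$
$C = 625$ ($C = \left(-25\right)^{2} = 625$)
$\sqrt{C + T{\left(d{\left(I{\left(1,3 \right)} \right)} \right)}} = \sqrt{625 - 3} = \sqrt{622}$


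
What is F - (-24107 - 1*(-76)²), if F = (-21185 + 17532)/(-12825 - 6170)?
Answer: 567631238/18995 ≈ 29883.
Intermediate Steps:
F = 3653/18995 (F = -3653/(-18995) = -3653*(-1/18995) = 3653/18995 ≈ 0.19231)
F - (-24107 - 1*(-76)²) = 3653/18995 - (-24107 - 1*(-76)²) = 3653/18995 - (-24107 - 1*5776) = 3653/18995 - (-24107 - 5776) = 3653/18995 - 1*(-29883) = 3653/18995 + 29883 = 567631238/18995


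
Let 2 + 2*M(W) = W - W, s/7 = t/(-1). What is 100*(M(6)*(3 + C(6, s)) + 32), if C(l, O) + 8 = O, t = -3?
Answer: 1600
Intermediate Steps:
s = 21 (s = 7*(-3/(-1)) = 7*(-3*(-1)) = 7*3 = 21)
C(l, O) = -8 + O
M(W) = -1 (M(W) = -1 + (W - W)/2 = -1 + (1/2)*0 = -1 + 0 = -1)
100*(M(6)*(3 + C(6, s)) + 32) = 100*(-(3 + (-8 + 21)) + 32) = 100*(-(3 + 13) + 32) = 100*(-1*16 + 32) = 100*(-16 + 32) = 100*16 = 1600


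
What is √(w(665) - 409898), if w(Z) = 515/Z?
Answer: I*√7250672023/133 ≈ 640.23*I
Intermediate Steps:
√(w(665) - 409898) = √(515/665 - 409898) = √(515*(1/665) - 409898) = √(103/133 - 409898) = √(-54516331/133) = I*√7250672023/133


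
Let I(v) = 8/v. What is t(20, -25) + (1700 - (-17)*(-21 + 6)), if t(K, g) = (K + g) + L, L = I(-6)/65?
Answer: 280796/195 ≈ 1440.0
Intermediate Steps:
L = -4/195 (L = (8/(-6))/65 = (8*(-1/6))*(1/65) = -4/3*1/65 = -4/195 ≈ -0.020513)
t(K, g) = -4/195 + K + g (t(K, g) = (K + g) - 4/195 = -4/195 + K + g)
t(20, -25) + (1700 - (-17)*(-21 + 6)) = (-4/195 + 20 - 25) + (1700 - (-17)*(-21 + 6)) = -979/195 + (1700 - (-17)*(-15)) = -979/195 + (1700 - 1*255) = -979/195 + (1700 - 255) = -979/195 + 1445 = 280796/195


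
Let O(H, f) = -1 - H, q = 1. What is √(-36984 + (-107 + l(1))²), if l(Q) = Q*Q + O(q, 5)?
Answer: 2*I*√6330 ≈ 159.12*I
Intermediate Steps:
l(Q) = -2 + Q² (l(Q) = Q*Q + (-1 - 1*1) = Q² + (-1 - 1) = Q² - 2 = -2 + Q²)
√(-36984 + (-107 + l(1))²) = √(-36984 + (-107 + (-2 + 1²))²) = √(-36984 + (-107 + (-2 + 1))²) = √(-36984 + (-107 - 1)²) = √(-36984 + (-108)²) = √(-36984 + 11664) = √(-25320) = 2*I*√6330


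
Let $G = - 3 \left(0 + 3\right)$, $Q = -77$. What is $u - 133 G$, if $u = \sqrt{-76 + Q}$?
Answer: $1197 + 3 i \sqrt{17} \approx 1197.0 + 12.369 i$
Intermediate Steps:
$G = -9$ ($G = \left(-3\right) 3 = -9$)
$u = 3 i \sqrt{17}$ ($u = \sqrt{-76 - 77} = \sqrt{-153} = 3 i \sqrt{17} \approx 12.369 i$)
$u - 133 G = 3 i \sqrt{17} - -1197 = 3 i \sqrt{17} + 1197 = 1197 + 3 i \sqrt{17}$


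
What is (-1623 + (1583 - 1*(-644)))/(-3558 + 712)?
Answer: -302/1423 ≈ -0.21223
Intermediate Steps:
(-1623 + (1583 - 1*(-644)))/(-3558 + 712) = (-1623 + (1583 + 644))/(-2846) = (-1623 + 2227)*(-1/2846) = 604*(-1/2846) = -302/1423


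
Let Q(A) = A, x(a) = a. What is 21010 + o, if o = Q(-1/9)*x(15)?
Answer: 63025/3 ≈ 21008.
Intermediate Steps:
o = -5/3 (o = -1/9*15 = -1*⅑*15 = -⅑*15 = -5/3 ≈ -1.6667)
21010 + o = 21010 - 5/3 = 63025/3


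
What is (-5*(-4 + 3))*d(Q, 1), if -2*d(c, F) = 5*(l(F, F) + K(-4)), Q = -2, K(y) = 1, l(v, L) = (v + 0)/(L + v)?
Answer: -75/4 ≈ -18.750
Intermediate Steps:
l(v, L) = v/(L + v)
d(c, F) = -15/4 (d(c, F) = -5*(F/(F + F) + 1)/2 = -5*(F/((2*F)) + 1)/2 = -5*(F*(1/(2*F)) + 1)/2 = -5*(½ + 1)/2 = -5*3/(2*2) = -½*15/2 = -15/4)
(-5*(-4 + 3))*d(Q, 1) = -5*(-4 + 3)*(-15/4) = -5*(-1)*(-15/4) = 5*(-15/4) = -75/4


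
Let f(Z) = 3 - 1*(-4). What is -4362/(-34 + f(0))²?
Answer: -1454/243 ≈ -5.9835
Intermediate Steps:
f(Z) = 7 (f(Z) = 3 + 4 = 7)
-4362/(-34 + f(0))² = -4362/(-34 + 7)² = -4362/((-27)²) = -4362/729 = -4362*1/729 = -1454/243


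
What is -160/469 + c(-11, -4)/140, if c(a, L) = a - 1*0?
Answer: -3937/9380 ≈ -0.41972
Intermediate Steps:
c(a, L) = a (c(a, L) = a + 0 = a)
-160/469 + c(-11, -4)/140 = -160/469 - 11/140 = -3937/9380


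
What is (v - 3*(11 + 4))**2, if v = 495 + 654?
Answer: 1218816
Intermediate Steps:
v = 1149
(v - 3*(11 + 4))**2 = (1149 - 3*(11 + 4))**2 = (1149 - 3*15)**2 = (1149 - 45)**2 = 1104**2 = 1218816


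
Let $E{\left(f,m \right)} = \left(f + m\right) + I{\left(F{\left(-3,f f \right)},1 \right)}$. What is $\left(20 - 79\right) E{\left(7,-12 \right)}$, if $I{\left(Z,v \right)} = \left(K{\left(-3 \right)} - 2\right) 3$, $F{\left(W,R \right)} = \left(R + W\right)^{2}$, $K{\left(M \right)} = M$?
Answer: $1180$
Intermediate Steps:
$I{\left(Z,v \right)} = -15$ ($I{\left(Z,v \right)} = \left(-3 - 2\right) 3 = \left(-5\right) 3 = -15$)
$E{\left(f,m \right)} = -15 + f + m$ ($E{\left(f,m \right)} = \left(f + m\right) - 15 = -15 + f + m$)
$\left(20 - 79\right) E{\left(7,-12 \right)} = \left(20 - 79\right) \left(-15 + 7 - 12\right) = \left(-59\right) \left(-20\right) = 1180$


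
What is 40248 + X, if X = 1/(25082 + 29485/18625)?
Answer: 3760626097781/93436347 ≈ 40248.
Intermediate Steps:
X = 3725/93436347 (X = 1/(25082 + 29485*(1/18625)) = 1/(25082 + 5897/3725) = 1/(93436347/3725) = 3725/93436347 ≈ 3.9867e-5)
40248 + X = 40248 + 3725/93436347 = 3760626097781/93436347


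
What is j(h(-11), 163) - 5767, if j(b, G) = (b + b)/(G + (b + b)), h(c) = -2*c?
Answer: -1193725/207 ≈ -5766.8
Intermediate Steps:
j(b, G) = 2*b/(G + 2*b) (j(b, G) = (2*b)/(G + 2*b) = 2*b/(G + 2*b))
j(h(-11), 163) - 5767 = 2*(-2*(-11))/(163 + 2*(-2*(-11))) - 5767 = 2*22/(163 + 2*22) - 5767 = 2*22/(163 + 44) - 5767 = 2*22/207 - 5767 = 2*22*(1/207) - 5767 = 44/207 - 5767 = -1193725/207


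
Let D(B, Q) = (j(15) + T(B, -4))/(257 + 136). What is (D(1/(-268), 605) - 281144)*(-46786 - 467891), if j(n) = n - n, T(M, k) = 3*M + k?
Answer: 5080069873358629/35108 ≈ 1.4470e+11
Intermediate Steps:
T(M, k) = k + 3*M
j(n) = 0
D(B, Q) = -4/393 + B/131 (D(B, Q) = (0 + (-4 + 3*B))/(257 + 136) = (-4 + 3*B)/393 = (-4 + 3*B)*(1/393) = -4/393 + B/131)
(D(1/(-268), 605) - 281144)*(-46786 - 467891) = ((-4/393 + (1/131)/(-268)) - 281144)*(-46786 - 467891) = ((-4/393 + (1/131)*(-1/268)) - 281144)*(-514677) = ((-4/393 - 1/35108) - 281144)*(-514677) = (-1075/105324 - 281144)*(-514677) = -29611211731/105324*(-514677) = 5080069873358629/35108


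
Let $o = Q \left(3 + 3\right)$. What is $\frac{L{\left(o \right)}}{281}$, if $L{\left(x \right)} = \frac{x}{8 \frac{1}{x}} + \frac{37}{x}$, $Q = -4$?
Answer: $\frac{1691}{6744} \approx 0.25074$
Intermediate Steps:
$o = -24$ ($o = - 4 \left(3 + 3\right) = \left(-4\right) 6 = -24$)
$L{\left(x \right)} = \frac{37}{x} + \frac{x^{2}}{8}$ ($L{\left(x \right)} = x \frac{x}{8} + \frac{37}{x} = \frac{x^{2}}{8} + \frac{37}{x} = \frac{37}{x} + \frac{x^{2}}{8}$)
$\frac{L{\left(o \right)}}{281} = \frac{\frac{1}{8} \frac{1}{-24} \left(296 + \left(-24\right)^{3}\right)}{281} = \frac{1}{8} \left(- \frac{1}{24}\right) \left(296 - 13824\right) \frac{1}{281} = \frac{1}{8} \left(- \frac{1}{24}\right) \left(-13528\right) \frac{1}{281} = \frac{1691}{24} \cdot \frac{1}{281} = \frac{1691}{6744}$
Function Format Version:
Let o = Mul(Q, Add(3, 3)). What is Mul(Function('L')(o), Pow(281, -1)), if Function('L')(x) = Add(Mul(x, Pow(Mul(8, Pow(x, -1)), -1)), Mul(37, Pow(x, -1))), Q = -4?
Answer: Rational(1691, 6744) ≈ 0.25074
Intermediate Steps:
o = -24 (o = Mul(-4, Add(3, 3)) = Mul(-4, 6) = -24)
Function('L')(x) = Add(Mul(37, Pow(x, -1)), Mul(Rational(1, 8), Pow(x, 2))) (Function('L')(x) = Add(Mul(x, Mul(Rational(1, 8), x)), Mul(37, Pow(x, -1))) = Add(Mul(Rational(1, 8), Pow(x, 2)), Mul(37, Pow(x, -1))) = Add(Mul(37, Pow(x, -1)), Mul(Rational(1, 8), Pow(x, 2))))
Mul(Function('L')(o), Pow(281, -1)) = Mul(Mul(Rational(1, 8), Pow(-24, -1), Add(296, Pow(-24, 3))), Pow(281, -1)) = Mul(Mul(Rational(1, 8), Rational(-1, 24), Add(296, -13824)), Rational(1, 281)) = Mul(Mul(Rational(1, 8), Rational(-1, 24), -13528), Rational(1, 281)) = Mul(Rational(1691, 24), Rational(1, 281)) = Rational(1691, 6744)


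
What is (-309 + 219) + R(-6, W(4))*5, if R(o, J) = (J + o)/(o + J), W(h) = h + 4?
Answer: -85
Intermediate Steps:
W(h) = 4 + h
R(o, J) = 1 (R(o, J) = (J + o)/(J + o) = 1)
(-309 + 219) + R(-6, W(4))*5 = (-309 + 219) + 1*5 = -90 + 5 = -85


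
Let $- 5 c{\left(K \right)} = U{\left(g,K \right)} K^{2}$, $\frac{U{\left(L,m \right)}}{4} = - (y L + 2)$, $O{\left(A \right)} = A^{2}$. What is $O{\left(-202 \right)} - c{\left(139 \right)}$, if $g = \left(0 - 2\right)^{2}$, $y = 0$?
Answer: $\frac{49452}{5} \approx 9890.4$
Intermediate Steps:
$g = 4$ ($g = \left(-2\right)^{2} = 4$)
$U{\left(L,m \right)} = -8$ ($U{\left(L,m \right)} = 4 \left(- (0 L + 2)\right) = 4 \left(- (0 + 2)\right) = 4 \left(\left(-1\right) 2\right) = 4 \left(-2\right) = -8$)
$c{\left(K \right)} = \frac{8 K^{2}}{5}$ ($c{\left(K \right)} = - \frac{\left(-8\right) K^{2}}{5} = \frac{8 K^{2}}{5}$)
$O{\left(-202 \right)} - c{\left(139 \right)} = \left(-202\right)^{2} - \frac{8 \cdot 139^{2}}{5} = 40804 - \frac{8}{5} \cdot 19321 = 40804 - \frac{154568}{5} = \frac{49452}{5}$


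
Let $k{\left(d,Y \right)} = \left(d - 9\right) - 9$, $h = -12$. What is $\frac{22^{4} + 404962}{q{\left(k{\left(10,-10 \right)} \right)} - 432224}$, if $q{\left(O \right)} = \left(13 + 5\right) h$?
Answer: $- \frac{319609}{216220} \approx -1.4782$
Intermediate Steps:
$k{\left(d,Y \right)} = -18 + d$ ($k{\left(d,Y \right)} = \left(-9 + d\right) - 9 = -18 + d$)
$q{\left(O \right)} = -216$ ($q{\left(O \right)} = \left(13 + 5\right) \left(-12\right) = 18 \left(-12\right) = -216$)
$\frac{22^{4} + 404962}{q{\left(k{\left(10,-10 \right)} \right)} - 432224} = \frac{22^{4} + 404962}{-216 - 432224} = \frac{234256 + 404962}{-432440} = 639218 \left(- \frac{1}{432440}\right) = - \frac{319609}{216220}$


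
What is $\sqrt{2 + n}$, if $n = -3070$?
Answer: $2 i \sqrt{767} \approx 55.39 i$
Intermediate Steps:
$\sqrt{2 + n} = \sqrt{2 - 3070} = \sqrt{-3068} = 2 i \sqrt{767}$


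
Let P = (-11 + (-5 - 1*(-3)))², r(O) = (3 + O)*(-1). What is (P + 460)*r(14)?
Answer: -10693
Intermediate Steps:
r(O) = -3 - O
P = 169 (P = (-11 + (-5 + 3))² = (-11 - 2)² = (-13)² = 169)
(P + 460)*r(14) = (169 + 460)*(-3 - 1*14) = 629*(-3 - 14) = 629*(-17) = -10693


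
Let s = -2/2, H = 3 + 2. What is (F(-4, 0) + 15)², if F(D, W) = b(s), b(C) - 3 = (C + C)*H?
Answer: 64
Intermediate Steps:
H = 5
s = -1 (s = -2*½ = -1)
b(C) = 3 + 10*C (b(C) = 3 + (C + C)*5 = 3 + (2*C)*5 = 3 + 10*C)
F(D, W) = -7 (F(D, W) = 3 + 10*(-1) = 3 - 10 = -7)
(F(-4, 0) + 15)² = (-7 + 15)² = 8² = 64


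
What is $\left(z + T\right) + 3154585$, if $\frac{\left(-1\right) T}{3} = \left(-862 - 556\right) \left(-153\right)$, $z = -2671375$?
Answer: $-167652$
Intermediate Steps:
$T = -650862$ ($T = - 3 \left(-862 - 556\right) \left(-153\right) = - 3 \left(\left(-1418\right) \left(-153\right)\right) = \left(-3\right) 216954 = -650862$)
$\left(z + T\right) + 3154585 = \left(-2671375 - 650862\right) + 3154585 = -3322237 + 3154585 = -167652$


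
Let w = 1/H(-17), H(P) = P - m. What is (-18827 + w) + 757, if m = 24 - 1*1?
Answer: -722801/40 ≈ -18070.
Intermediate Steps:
m = 23 (m = 24 - 1 = 23)
H(P) = -23 + P (H(P) = P - 1*23 = P - 23 = -23 + P)
w = -1/40 (w = 1/(-23 - 17) = 1/(-40) = -1/40 ≈ -0.025000)
(-18827 + w) + 757 = (-18827 - 1/40) + 757 = -753081/40 + 757 = -722801/40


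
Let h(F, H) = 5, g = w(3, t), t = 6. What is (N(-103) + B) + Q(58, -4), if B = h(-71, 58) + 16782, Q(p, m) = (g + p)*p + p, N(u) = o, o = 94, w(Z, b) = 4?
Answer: 20535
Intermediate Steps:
g = 4
N(u) = 94
Q(p, m) = p + p*(4 + p) (Q(p, m) = (4 + p)*p + p = p*(4 + p) + p = p + p*(4 + p))
B = 16787 (B = 5 + 16782 = 16787)
(N(-103) + B) + Q(58, -4) = (94 + 16787) + 58*(5 + 58) = 16881 + 58*63 = 16881 + 3654 = 20535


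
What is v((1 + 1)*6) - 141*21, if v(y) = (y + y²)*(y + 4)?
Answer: -465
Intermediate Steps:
v(y) = (4 + y)*(y + y²) (v(y) = (y + y²)*(4 + y) = (4 + y)*(y + y²))
v((1 + 1)*6) - 141*21 = ((1 + 1)*6)*(4 + ((1 + 1)*6)² + 5*((1 + 1)*6)) - 141*21 = (2*6)*(4 + (2*6)² + 5*(2*6)) - 2961 = 12*(4 + 12² + 5*12) - 2961 = 12*(4 + 144 + 60) - 2961 = 12*208 - 2961 = 2496 - 2961 = -465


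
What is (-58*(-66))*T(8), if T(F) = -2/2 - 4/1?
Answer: -19140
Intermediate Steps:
T(F) = -5 (T(F) = -2*½ - 4*1 = -1 - 4 = -5)
(-58*(-66))*T(8) = -58*(-66)*(-5) = 3828*(-5) = -19140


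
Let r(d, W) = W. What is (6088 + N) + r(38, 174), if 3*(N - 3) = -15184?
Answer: 3611/3 ≈ 1203.7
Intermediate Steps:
N = -15175/3 (N = 3 + (1/3)*(-15184) = 3 - 15184/3 = -15175/3 ≈ -5058.3)
(6088 + N) + r(38, 174) = (6088 - 15175/3) + 174 = 3089/3 + 174 = 3611/3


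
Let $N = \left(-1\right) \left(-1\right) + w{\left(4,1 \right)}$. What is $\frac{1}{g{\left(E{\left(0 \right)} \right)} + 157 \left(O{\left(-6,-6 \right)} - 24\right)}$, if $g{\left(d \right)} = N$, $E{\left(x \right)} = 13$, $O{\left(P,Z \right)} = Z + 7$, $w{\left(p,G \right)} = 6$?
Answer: $- \frac{1}{3604} \approx -0.00027747$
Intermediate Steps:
$O{\left(P,Z \right)} = 7 + Z$
$N = 7$ ($N = \left(-1\right) \left(-1\right) + 6 = 1 + 6 = 7$)
$g{\left(d \right)} = 7$
$\frac{1}{g{\left(E{\left(0 \right)} \right)} + 157 \left(O{\left(-6,-6 \right)} - 24\right)} = \frac{1}{7 + 157 \left(\left(7 - 6\right) - 24\right)} = \frac{1}{7 + 157 \left(1 - 24\right)} = \frac{1}{7 + 157 \left(-23\right)} = \frac{1}{7 - 3611} = \frac{1}{-3604} = - \frac{1}{3604}$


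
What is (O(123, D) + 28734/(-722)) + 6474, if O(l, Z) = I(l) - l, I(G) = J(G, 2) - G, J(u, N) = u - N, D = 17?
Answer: 2277622/361 ≈ 6309.2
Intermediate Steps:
I(G) = -2 (I(G) = (G - 1*2) - G = (G - 2) - G = (-2 + G) - G = -2)
O(l, Z) = -2 - l
(O(123, D) + 28734/(-722)) + 6474 = ((-2 - 1*123) + 28734/(-722)) + 6474 = ((-2 - 123) + 28734*(-1/722)) + 6474 = (-125 - 14367/361) + 6474 = -59492/361 + 6474 = 2277622/361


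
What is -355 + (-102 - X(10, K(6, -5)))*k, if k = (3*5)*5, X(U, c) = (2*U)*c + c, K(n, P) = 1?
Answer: -9580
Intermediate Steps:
X(U, c) = c + 2*U*c (X(U, c) = 2*U*c + c = c + 2*U*c)
k = 75 (k = 15*5 = 75)
-355 + (-102 - X(10, K(6, -5)))*k = -355 + (-102 - (1 + 2*10))*75 = -355 + (-102 - (1 + 20))*75 = -355 + (-102 - 21)*75 = -355 - 123*75 = -355 - 9225 = -9580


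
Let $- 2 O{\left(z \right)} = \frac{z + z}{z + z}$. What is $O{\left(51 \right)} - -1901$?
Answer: $\frac{3801}{2} \approx 1900.5$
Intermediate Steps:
$O{\left(z \right)} = - \frac{1}{2}$ ($O{\left(z \right)} = - \frac{\left(z + z\right) \frac{1}{z + z}}{2} = - \frac{2 z \frac{1}{2 z}}{2} = \left(- \frac{1}{2}\right) 1 = - \frac{1}{2}$)
$O{\left(51 \right)} - -1901 = - \frac{1}{2} - -1901 = - \frac{1}{2} + 1901 = \frac{3801}{2}$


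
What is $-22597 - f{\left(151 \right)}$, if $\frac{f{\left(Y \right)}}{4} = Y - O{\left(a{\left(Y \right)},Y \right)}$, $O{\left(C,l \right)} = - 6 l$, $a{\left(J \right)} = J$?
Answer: $-26825$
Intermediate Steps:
$f{\left(Y \right)} = 28 Y$ ($f{\left(Y \right)} = 4 \left(Y - - 6 Y\right) = 4 \left(Y + 6 Y\right) = 4 \cdot 7 Y = 28 Y$)
$-22597 - f{\left(151 \right)} = -22597 - 28 \cdot 151 = -22597 - 4228 = -26825$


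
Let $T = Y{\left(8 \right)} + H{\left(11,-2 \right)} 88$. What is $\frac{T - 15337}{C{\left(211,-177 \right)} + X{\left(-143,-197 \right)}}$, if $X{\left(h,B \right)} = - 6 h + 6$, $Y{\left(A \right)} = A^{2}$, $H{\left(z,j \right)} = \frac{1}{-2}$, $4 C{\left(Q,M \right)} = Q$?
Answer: $- \frac{61268}{3667} \approx -16.708$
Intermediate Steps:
$C{\left(Q,M \right)} = \frac{Q}{4}$
$H{\left(z,j \right)} = - \frac{1}{2}$
$T = 20$ ($T = 8^{2} - 44 = 64 - 44 = 20$)
$X{\left(h,B \right)} = 6 - 6 h$
$\frac{T - 15337}{C{\left(211,-177 \right)} + X{\left(-143,-197 \right)}} = \frac{20 - 15337}{\frac{1}{4} \cdot 211 + \left(6 - -858\right)} = - \frac{15317}{\frac{211}{4} + \left(6 + 858\right)} = - \frac{15317}{\frac{211}{4} + 864} = - \frac{15317}{\frac{3667}{4}} = \left(-15317\right) \frac{4}{3667} = - \frac{61268}{3667}$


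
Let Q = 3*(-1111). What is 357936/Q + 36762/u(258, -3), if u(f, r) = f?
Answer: 1676681/47773 ≈ 35.097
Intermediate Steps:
Q = -3333
357936/Q + 36762/u(258, -3) = 357936/(-3333) + 36762/258 = 357936*(-1/3333) + 36762*(1/258) = -119312/1111 + 6127/43 = 1676681/47773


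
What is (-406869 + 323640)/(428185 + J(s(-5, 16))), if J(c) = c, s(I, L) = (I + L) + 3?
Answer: -27743/142733 ≈ -0.19437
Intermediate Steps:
s(I, L) = 3 + I + L
(-406869 + 323640)/(428185 + J(s(-5, 16))) = (-406869 + 323640)/(428185 + (3 - 5 + 16)) = -83229/(428185 + 14) = -83229/428199 = -83229*1/428199 = -27743/142733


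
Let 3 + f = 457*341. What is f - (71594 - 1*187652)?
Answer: 271892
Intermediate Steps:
f = 155834 (f = -3 + 457*341 = -3 + 155837 = 155834)
f - (71594 - 1*187652) = 155834 - (71594 - 1*187652) = 155834 - (71594 - 187652) = 155834 - 1*(-116058) = 155834 + 116058 = 271892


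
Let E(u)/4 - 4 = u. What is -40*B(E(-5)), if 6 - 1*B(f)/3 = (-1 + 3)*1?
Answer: -480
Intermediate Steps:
E(u) = 16 + 4*u
B(f) = 12 (B(f) = 18 - 3*(-1 + 3) = 18 - 6 = 12)
-40*B(E(-5)) = -40*12 = -480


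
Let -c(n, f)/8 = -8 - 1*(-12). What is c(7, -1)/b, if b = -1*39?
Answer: 32/39 ≈ 0.82051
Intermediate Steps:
c(n, f) = -32 (c(n, f) = -8*(-8 - 1*(-12)) = -8*(-8 + 12) = -8*4 = -32)
b = -39
c(7, -1)/b = -32/(-39) = -32*(-1/39) = 32/39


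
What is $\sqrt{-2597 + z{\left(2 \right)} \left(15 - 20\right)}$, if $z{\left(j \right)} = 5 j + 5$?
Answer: $4 i \sqrt{167} \approx 51.691 i$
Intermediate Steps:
$z{\left(j \right)} = 5 + 5 j$
$\sqrt{-2597 + z{\left(2 \right)} \left(15 - 20\right)} = \sqrt{-2597 + \left(5 + 5 \cdot 2\right) \left(15 - 20\right)} = \sqrt{-2597 + \left(5 + 10\right) \left(-5\right)} = \sqrt{-2597 + 15 \left(-5\right)} = \sqrt{-2597 - 75} = \sqrt{-2672} = 4 i \sqrt{167}$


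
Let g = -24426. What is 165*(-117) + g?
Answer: -43731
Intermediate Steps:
165*(-117) + g = 165*(-117) - 24426 = -19305 - 24426 = -43731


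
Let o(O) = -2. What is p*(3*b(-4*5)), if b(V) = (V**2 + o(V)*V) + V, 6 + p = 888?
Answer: 1111320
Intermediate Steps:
p = 882 (p = -6 + 888 = 882)
b(V) = V**2 - V (b(V) = (V**2 - 2*V) + V = V**2 - V)
p*(3*b(-4*5)) = 882*(3*((-4*5)*(-1 - 4*5))) = 882*(3*(-20*(-1 - 20))) = 882*(3*(-20*(-21))) = 882*(3*420) = 882*1260 = 1111320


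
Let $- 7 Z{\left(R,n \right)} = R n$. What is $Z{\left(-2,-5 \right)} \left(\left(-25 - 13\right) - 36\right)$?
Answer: $\frac{740}{7} \approx 105.71$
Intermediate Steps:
$Z{\left(R,n \right)} = - \frac{R n}{7}$
$Z{\left(-2,-5 \right)} \left(\left(-25 - 13\right) - 36\right) = \left(- \frac{1}{7}\right) \left(-2\right) \left(-5\right) \left(\left(-25 - 13\right) - 36\right) = - \frac{10 \left(-38 - 36\right)}{7} = \left(- \frac{10}{7}\right) \left(-74\right) = \frac{740}{7}$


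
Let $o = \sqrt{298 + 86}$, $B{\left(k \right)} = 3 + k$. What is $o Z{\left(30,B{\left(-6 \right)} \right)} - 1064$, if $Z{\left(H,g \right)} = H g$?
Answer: $-1064 - 720 \sqrt{6} \approx -2827.6$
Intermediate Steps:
$o = 8 \sqrt{6}$ ($o = \sqrt{384} = 8 \sqrt{6} \approx 19.596$)
$o Z{\left(30,B{\left(-6 \right)} \right)} - 1064 = 8 \sqrt{6} \cdot 30 \left(3 - 6\right) - 1064 = 8 \sqrt{6} \cdot 30 \left(-3\right) - 1064 = 8 \sqrt{6} \left(-90\right) - 1064 = - 720 \sqrt{6} - 1064 = -1064 - 720 \sqrt{6}$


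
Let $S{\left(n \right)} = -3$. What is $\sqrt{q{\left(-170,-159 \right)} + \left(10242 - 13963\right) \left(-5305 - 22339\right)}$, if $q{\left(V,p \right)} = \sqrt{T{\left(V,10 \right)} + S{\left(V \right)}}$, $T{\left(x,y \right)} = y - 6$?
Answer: $5 \sqrt{4114533} \approx 10142.0$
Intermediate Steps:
$T{\left(x,y \right)} = -6 + y$ ($T{\left(x,y \right)} = y - 6 = -6 + y$)
$q{\left(V,p \right)} = 1$ ($q{\left(V,p \right)} = \sqrt{\left(-6 + 10\right) - 3} = \sqrt{4 - 3} = \sqrt{1} = 1$)
$\sqrt{q{\left(-170,-159 \right)} + \left(10242 - 13963\right) \left(-5305 - 22339\right)} = \sqrt{1 + \left(10242 - 13963\right) \left(-5305 - 22339\right)} = \sqrt{1 - -102863324} = \sqrt{1 + 102863324} = \sqrt{102863325} = 5 \sqrt{4114533}$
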